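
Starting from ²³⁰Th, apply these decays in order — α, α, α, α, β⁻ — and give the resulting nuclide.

Start: (A, Z) = (230, 90).
After α: (226, 88).
After α: (222, 86).
After α: (218, 84).
After α: (214, 82).
After β⁻: (214, 83).
Z = 83 is bismuth.

Bi-214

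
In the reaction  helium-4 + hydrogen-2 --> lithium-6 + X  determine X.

gamma ray

Conserve mass number: 4 + 2 = 6 + A, so A = 0.
Conserve atomic number: 2 + 1 = 3 + Z, so Z = 0.
A = 0 and Z = 0 is γ — a gamma ray.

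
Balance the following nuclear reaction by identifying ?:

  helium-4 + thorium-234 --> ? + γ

Conserve mass number: 4 + 234 = A + 0, so A = 238.
Conserve atomic number: 2 + 90 = Z + 0, so Z = 92.
Z = 92 is uranium, so the species is uranium-238.

U-238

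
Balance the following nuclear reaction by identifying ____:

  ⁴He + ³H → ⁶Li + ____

neutron

Conserve mass number: 4 + 3 = 6 + A, so A = 1.
Conserve atomic number: 2 + 1 = 3 + Z, so Z = 0.
A = 1 and Z = 0 is ¹n — a neutron.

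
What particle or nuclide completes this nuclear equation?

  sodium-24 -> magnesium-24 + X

beta-minus particle

Conserve mass number: 24 = 24 + A, so A = 0.
Conserve atomic number: 11 = 12 + Z, so Z = -1.
A = 0 and Z = -1 is e⁻ — a beta-minus particle.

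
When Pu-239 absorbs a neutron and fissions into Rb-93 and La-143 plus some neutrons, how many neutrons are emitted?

4

Conserve mass number: 240 = 93 + 143 + k, so k = 240 − 236 = 4.
Check atomic number: 94 = 37 + 57 + 0 = 94. ✓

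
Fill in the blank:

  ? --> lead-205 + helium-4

Po-209

Conserve mass number: A = 205 + 4, so A = 209.
Conserve atomic number: Z = 82 + 2, so Z = 84.
Z = 84 is polonium, so the species is polonium-209.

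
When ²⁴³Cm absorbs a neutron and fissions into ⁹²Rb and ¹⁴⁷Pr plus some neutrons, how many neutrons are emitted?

5

Conserve mass number: 244 = 92 + 147 + k, so k = 244 − 239 = 5.
Check atomic number: 96 = 37 + 59 + 0 = 96. ✓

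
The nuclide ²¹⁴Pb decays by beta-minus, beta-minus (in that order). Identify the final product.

Po-214

Start: (A, Z) = (214, 82).
After β⁻: (214, 83).
After β⁻: (214, 84).
Z = 84 is polonium.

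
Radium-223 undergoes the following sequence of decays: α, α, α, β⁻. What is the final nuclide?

Start: (A, Z) = (223, 88).
After α: (219, 86).
After α: (215, 84).
After α: (211, 82).
After β⁻: (211, 83).
Z = 83 is bismuth.

Bi-211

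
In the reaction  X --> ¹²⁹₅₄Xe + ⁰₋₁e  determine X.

I-129

Conserve mass number: A = 129 + 0, so A = 129.
Conserve atomic number: Z = 54 − 1, so Z = 53.
Z = 53 is iodine, so the species is ¹²⁹₅₃I.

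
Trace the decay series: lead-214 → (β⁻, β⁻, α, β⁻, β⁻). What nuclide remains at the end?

Start: (A, Z) = (214, 82).
After β⁻: (214, 83).
After β⁻: (214, 84).
After α: (210, 82).
After β⁻: (210, 83).
After β⁻: (210, 84).
Z = 84 is polonium.

Po-210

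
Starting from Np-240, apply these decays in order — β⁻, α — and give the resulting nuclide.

Start: (A, Z) = (240, 93).
After β⁻: (240, 94).
After α: (236, 92).
Z = 92 is uranium.

U-236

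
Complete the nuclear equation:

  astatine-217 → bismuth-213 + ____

alpha particle

Conserve mass number: 217 = 213 + A, so A = 4.
Conserve atomic number: 85 = 83 + Z, so Z = 2.
A = 4 and Z = 2 is helium-4 — an alpha particle.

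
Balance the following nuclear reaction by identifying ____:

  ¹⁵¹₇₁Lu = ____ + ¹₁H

Conserve mass number: 151 = A + 1, so A = 150.
Conserve atomic number: 71 = Z + 1, so Z = 70.
Z = 70 is ytterbium, so the species is ¹⁵⁰₇₀Yb.

Yb-150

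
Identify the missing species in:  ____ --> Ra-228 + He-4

Th-232

Conserve mass number: A = 228 + 4, so A = 232.
Conserve atomic number: Z = 88 + 2, so Z = 90.
Z = 90 is thorium, so the species is Th-232.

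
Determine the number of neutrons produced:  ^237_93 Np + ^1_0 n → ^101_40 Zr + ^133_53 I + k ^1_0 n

Conserve mass number: 238 = 101 + 133 + k, so k = 238 − 234 = 4.
Check atomic number: 93 = 40 + 53 + 0 = 93. ✓

4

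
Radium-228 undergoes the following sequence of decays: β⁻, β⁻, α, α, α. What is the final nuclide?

Start: (A, Z) = (228, 88).
After β⁻: (228, 89).
After β⁻: (228, 90).
After α: (224, 88).
After α: (220, 86).
After α: (216, 84).
Z = 84 is polonium.

Po-216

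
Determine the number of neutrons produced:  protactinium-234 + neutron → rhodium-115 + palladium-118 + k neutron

Conserve mass number: 235 = 115 + 118 + k, so k = 235 − 233 = 2.
Check atomic number: 91 = 45 + 46 + 0 = 91. ✓

2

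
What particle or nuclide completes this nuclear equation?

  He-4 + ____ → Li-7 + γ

Conserve mass number: 4 + A = 7 + 0, so A = 3.
Conserve atomic number: 2 + Z = 3 + 0, so Z = 1.
A = 3 and Z = 1 is H-3 — a triton.

triton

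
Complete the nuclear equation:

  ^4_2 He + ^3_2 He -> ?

Conserve mass number: 4 + 3 = A, so A = 7.
Conserve atomic number: 2 + 2 = Z, so Z = 4.
Z = 4 is beryllium, so the species is ^7_4 Be.

Be-7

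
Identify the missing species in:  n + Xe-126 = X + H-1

Conserve mass number: 1 + 126 = A + 1, so A = 126.
Conserve atomic number: 0 + 54 = Z + 1, so Z = 53.
Z = 53 is iodine, so the species is I-126.

I-126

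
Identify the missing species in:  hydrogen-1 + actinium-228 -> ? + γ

Th-229

Conserve mass number: 1 + 228 = A + 0, so A = 229.
Conserve atomic number: 1 + 89 = Z + 0, so Z = 90.
Z = 90 is thorium, so the species is thorium-229.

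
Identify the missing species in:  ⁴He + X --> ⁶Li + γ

Conserve mass number: 4 + A = 6 + 0, so A = 2.
Conserve atomic number: 2 + Z = 3 + 0, so Z = 1.
A = 2 and Z = 1 is ²H — a deuteron.

deuteron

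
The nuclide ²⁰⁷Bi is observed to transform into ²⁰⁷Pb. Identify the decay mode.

beta-plus decay or electron capture

ΔA = 207 − 207 = 0; ΔZ = 82 − 83 = -1.
A is unchanged and Z drops by 1 — a proton has become a neutron (β⁺ emission or electron capture).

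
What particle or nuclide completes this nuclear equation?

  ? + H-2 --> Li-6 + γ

alpha particle

Conserve mass number: A + 2 = 6 + 0, so A = 4.
Conserve atomic number: Z + 1 = 3 + 0, so Z = 2.
A = 4 and Z = 2 is He-4 — an alpha particle.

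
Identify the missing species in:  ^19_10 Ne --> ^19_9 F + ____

Conserve mass number: 19 = 19 + A, so A = 0.
Conserve atomic number: 10 = 9 + Z, so Z = 1.
A = 0 and Z = 1 is ^0_1 e — a positron.

positron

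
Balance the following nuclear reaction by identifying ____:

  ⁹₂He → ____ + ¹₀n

He-8

Conserve mass number: 9 = A + 1, so A = 8.
Conserve atomic number: 2 = Z + 0, so Z = 2.
Z = 2 is helium, so the species is ⁸₂He.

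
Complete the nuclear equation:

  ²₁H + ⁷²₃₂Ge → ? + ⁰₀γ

Conserve mass number: 2 + 72 = A + 0, so A = 74.
Conserve atomic number: 1 + 32 = Z + 0, so Z = 33.
Z = 33 is arsenic, so the species is ⁷⁴₃₃As.

As-74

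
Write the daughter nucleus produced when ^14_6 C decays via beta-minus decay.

N-14

Beta-minus decay: mass number changes by +0, atomic number by +1.
A: 14 = 14; Z: 6 + 1 = 7.
Z = 7 is nitrogen, so the daughter is ^14_7 N.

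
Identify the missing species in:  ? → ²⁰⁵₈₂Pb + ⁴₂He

Po-209

Conserve mass number: A = 205 + 4, so A = 209.
Conserve atomic number: Z = 82 + 2, so Z = 84.
Z = 84 is polonium, so the species is ²⁰⁹₈₄Po.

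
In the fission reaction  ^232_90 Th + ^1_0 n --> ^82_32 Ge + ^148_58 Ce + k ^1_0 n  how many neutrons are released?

3

Conserve mass number: 233 = 82 + 148 + k, so k = 233 − 230 = 3.
Check atomic number: 90 = 32 + 58 + 0 = 90. ✓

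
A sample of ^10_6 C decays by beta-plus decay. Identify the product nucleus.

Beta-plus decay: mass number changes by +0, atomic number by -1.
A: 10 = 10; Z: 6 − 1 = 5.
Z = 5 is boron, so the daughter is ^10_5 B.

B-10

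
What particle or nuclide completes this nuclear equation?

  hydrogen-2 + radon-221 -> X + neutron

Conserve mass number: 2 + 221 = A + 1, so A = 222.
Conserve atomic number: 1 + 86 = Z + 0, so Z = 87.
Z = 87 is francium, so the species is francium-222.

Fr-222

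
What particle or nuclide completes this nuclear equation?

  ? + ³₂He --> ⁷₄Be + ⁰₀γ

Conserve mass number: A + 3 = 7 + 0, so A = 4.
Conserve atomic number: Z + 2 = 4 + 0, so Z = 2.
A = 4 and Z = 2 is ⁴₂He — an alpha particle.

alpha particle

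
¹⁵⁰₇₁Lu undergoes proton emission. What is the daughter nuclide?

Yb-149

Proton emission: mass number changes by -1, atomic number by -1.
A: 150 − 1 = 149; Z: 71 − 1 = 70.
Z = 70 is ytterbium, so the daughter is ¹⁴⁹₇₀Yb.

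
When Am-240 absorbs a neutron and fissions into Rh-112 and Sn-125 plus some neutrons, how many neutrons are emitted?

Conserve mass number: 241 = 112 + 125 + k, so k = 241 − 237 = 4.
Check atomic number: 95 = 45 + 50 + 0 = 95. ✓

4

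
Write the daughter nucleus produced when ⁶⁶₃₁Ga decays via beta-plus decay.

Zn-66

Beta-plus decay: mass number changes by +0, atomic number by -1.
A: 66 = 66; Z: 31 − 1 = 30.
Z = 30 is zinc, so the daughter is ⁶⁶₃₀Zn.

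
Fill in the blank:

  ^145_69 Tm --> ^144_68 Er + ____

Conserve mass number: 145 = 144 + A, so A = 1.
Conserve atomic number: 69 = 68 + Z, so Z = 1.
A = 1 and Z = 1 is ^1_1 H — a proton.

proton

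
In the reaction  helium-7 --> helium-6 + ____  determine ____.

neutron

Conserve mass number: 7 = 6 + A, so A = 1.
Conserve atomic number: 2 = 2 + Z, so Z = 0.
A = 1 and Z = 0 is neutron — a neutron.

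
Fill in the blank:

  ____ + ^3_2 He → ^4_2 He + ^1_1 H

deuteron

Conserve mass number: A + 3 = 4 + 1, so A = 2.
Conserve atomic number: Z + 2 = 2 + 1, so Z = 1.
A = 2 and Z = 1 is ^2_1 H — a deuteron.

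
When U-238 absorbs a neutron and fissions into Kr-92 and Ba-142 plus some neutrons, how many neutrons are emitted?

5

Conserve mass number: 239 = 92 + 142 + k, so k = 239 − 234 = 5.
Check atomic number: 92 = 36 + 56 + 0 = 92. ✓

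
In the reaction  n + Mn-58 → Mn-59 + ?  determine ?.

gamma ray

Conserve mass number: 1 + 58 = 59 + A, so A = 0.
Conserve atomic number: 0 + 25 = 25 + Z, so Z = 0.
A = 0 and Z = 0 is γ — a gamma ray.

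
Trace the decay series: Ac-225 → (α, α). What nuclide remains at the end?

Start: (A, Z) = (225, 89).
After α: (221, 87).
After α: (217, 85).
Z = 85 is astatine.

At-217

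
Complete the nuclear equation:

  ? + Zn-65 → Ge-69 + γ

alpha particle

Conserve mass number: A + 65 = 69 + 0, so A = 4.
Conserve atomic number: Z + 30 = 32 + 0, so Z = 2.
A = 4 and Z = 2 is He-4 — an alpha particle.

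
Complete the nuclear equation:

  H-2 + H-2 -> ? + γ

Conserve mass number: 2 + 2 = A + 0, so A = 4.
Conserve atomic number: 1 + 1 = Z + 0, so Z = 2.
A = 4 and Z = 2 is He-4 — an alpha particle.

He-4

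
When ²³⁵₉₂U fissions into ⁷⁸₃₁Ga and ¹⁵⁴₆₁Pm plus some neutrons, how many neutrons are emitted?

Conserve mass number: 235 = 78 + 154 + k, so k = 235 − 232 = 3.
Check atomic number: 92 = 31 + 61 + 0 = 92. ✓

3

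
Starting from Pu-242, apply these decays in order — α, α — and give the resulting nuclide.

Th-234

Start: (A, Z) = (242, 94).
After α: (238, 92).
After α: (234, 90).
Z = 90 is thorium.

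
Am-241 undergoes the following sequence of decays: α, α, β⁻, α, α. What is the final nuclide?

Start: (A, Z) = (241, 95).
After α: (237, 93).
After α: (233, 91).
After β⁻: (233, 92).
After α: (229, 90).
After α: (225, 88).
Z = 88 is radium.

Ra-225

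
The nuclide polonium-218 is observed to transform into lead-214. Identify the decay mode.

alpha decay

ΔA = 214 − 218 = -4; ΔZ = 82 − 84 = -2.
A drops by 4 and Z drops by 2 — the signature of alpha emission.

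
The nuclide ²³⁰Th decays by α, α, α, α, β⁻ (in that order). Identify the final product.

Bi-214

Start: (A, Z) = (230, 90).
After α: (226, 88).
After α: (222, 86).
After α: (218, 84).
After α: (214, 82).
After β⁻: (214, 83).
Z = 83 is bismuth.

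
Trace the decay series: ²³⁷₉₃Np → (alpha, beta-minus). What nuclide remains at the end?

U-233

Start: (A, Z) = (237, 93).
After α: (233, 91).
After β⁻: (233, 92).
Z = 92 is uranium.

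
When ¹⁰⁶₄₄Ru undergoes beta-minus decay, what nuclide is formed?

Beta-minus decay: mass number changes by +0, atomic number by +1.
A: 106 = 106; Z: 44 + 1 = 45.
Z = 45 is rhodium, so the daughter is ¹⁰⁶₄₅Rh.

Rh-106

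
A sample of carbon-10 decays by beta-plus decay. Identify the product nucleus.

B-10

Beta-plus decay: mass number changes by +0, atomic number by -1.
A: 10 = 10; Z: 6 − 1 = 5.
Z = 5 is boron, so the daughter is boron-10.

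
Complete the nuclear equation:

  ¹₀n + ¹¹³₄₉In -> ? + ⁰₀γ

In-114

Conserve mass number: 1 + 113 = A + 0, so A = 114.
Conserve atomic number: 0 + 49 = Z + 0, so Z = 49.
Z = 49 is indium, so the species is ¹¹⁴₄₉In.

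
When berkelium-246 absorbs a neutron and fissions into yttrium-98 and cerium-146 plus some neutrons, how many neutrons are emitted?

3

Conserve mass number: 247 = 98 + 146 + k, so k = 247 − 244 = 3.
Check atomic number: 97 = 39 + 58 + 0 = 97. ✓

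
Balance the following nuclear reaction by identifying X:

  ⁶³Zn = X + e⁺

Conserve mass number: 63 = A + 0, so A = 63.
Conserve atomic number: 30 = Z + 1, so Z = 29.
Z = 29 is copper, so the species is ⁶³Cu.

Cu-63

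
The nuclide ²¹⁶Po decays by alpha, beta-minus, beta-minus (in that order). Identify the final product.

Start: (A, Z) = (216, 84).
After α: (212, 82).
After β⁻: (212, 83).
After β⁻: (212, 84).
Z = 84 is polonium.

Po-212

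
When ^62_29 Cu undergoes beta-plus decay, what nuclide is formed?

Beta-plus decay: mass number changes by +0, atomic number by -1.
A: 62 = 62; Z: 29 − 1 = 28.
Z = 28 is nickel, so the daughter is ^62_28 Ni.

Ni-62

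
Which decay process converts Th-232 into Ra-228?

alpha decay

ΔA = 228 − 232 = -4; ΔZ = 88 − 90 = -2.
A drops by 4 and Z drops by 2 — the signature of alpha emission.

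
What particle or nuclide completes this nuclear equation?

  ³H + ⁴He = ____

Li-7

Conserve mass number: 3 + 4 = A, so A = 7.
Conserve atomic number: 1 + 2 = Z, so Z = 3.
Z = 3 is lithium, so the species is ⁷Li.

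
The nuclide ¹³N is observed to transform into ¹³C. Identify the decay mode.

beta-plus decay or electron capture

ΔA = 13 − 13 = 0; ΔZ = 6 − 7 = -1.
A is unchanged and Z drops by 1 — a proton has become a neutron (β⁺ emission or electron capture).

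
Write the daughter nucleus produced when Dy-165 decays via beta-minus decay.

Ho-165

Beta-minus decay: mass number changes by +0, atomic number by +1.
A: 165 = 165; Z: 66 + 1 = 67.
Z = 67 is holmium, so the daughter is Ho-165.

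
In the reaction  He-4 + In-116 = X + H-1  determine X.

Conserve mass number: 4 + 116 = A + 1, so A = 119.
Conserve atomic number: 2 + 49 = Z + 1, so Z = 50.
Z = 50 is tin, so the species is Sn-119.

Sn-119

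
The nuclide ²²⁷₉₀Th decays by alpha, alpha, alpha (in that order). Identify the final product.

Start: (A, Z) = (227, 90).
After α: (223, 88).
After α: (219, 86).
After α: (215, 84).
Z = 84 is polonium.

Po-215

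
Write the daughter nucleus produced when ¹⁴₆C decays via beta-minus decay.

Beta-minus decay: mass number changes by +0, atomic number by +1.
A: 14 = 14; Z: 6 + 1 = 7.
Z = 7 is nitrogen, so the daughter is ¹⁴₇N.

N-14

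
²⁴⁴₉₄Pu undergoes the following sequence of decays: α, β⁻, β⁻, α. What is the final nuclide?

U-236

Start: (A, Z) = (244, 94).
After α: (240, 92).
After β⁻: (240, 93).
After β⁻: (240, 94).
After α: (236, 92).
Z = 92 is uranium.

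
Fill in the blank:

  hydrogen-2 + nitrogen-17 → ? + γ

O-19

Conserve mass number: 2 + 17 = A + 0, so A = 19.
Conserve atomic number: 1 + 7 = Z + 0, so Z = 8.
Z = 8 is oxygen, so the species is oxygen-19.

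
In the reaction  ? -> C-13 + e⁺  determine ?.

Conserve mass number: A = 13 + 0, so A = 13.
Conserve atomic number: Z = 6 + 1, so Z = 7.
Z = 7 is nitrogen, so the species is N-13.

N-13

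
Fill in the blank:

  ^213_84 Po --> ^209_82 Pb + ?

alpha particle

Conserve mass number: 213 = 209 + A, so A = 4.
Conserve atomic number: 84 = 82 + Z, so Z = 2.
A = 4 and Z = 2 is ^4_2 He — an alpha particle.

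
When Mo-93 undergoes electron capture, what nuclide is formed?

Nb-93

Electron capture: mass number changes by +0, atomic number by -1.
A: 93 = 93; Z: 42 − 1 = 41.
Z = 41 is niobium, so the daughter is Nb-93.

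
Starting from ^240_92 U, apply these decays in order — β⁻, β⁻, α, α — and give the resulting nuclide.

Start: (A, Z) = (240, 92).
After β⁻: (240, 93).
After β⁻: (240, 94).
After α: (236, 92).
After α: (232, 90).
Z = 90 is thorium.

Th-232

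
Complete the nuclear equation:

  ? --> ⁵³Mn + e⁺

Conserve mass number: A = 53 + 0, so A = 53.
Conserve atomic number: Z = 25 + 1, so Z = 26.
Z = 26 is iron, so the species is ⁵³Fe.

Fe-53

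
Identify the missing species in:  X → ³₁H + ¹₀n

Conserve mass number: A = 3 + 1, so A = 4.
Conserve atomic number: Z = 1 + 0, so Z = 1.
Z = 1 is hydrogen, so the species is ⁴₁H.

H-4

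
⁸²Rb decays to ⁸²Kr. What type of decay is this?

beta-plus decay or electron capture

ΔA = 82 − 82 = 0; ΔZ = 36 − 37 = -1.
A is unchanged and Z drops by 1 — a proton has become a neutron (β⁺ emission or electron capture).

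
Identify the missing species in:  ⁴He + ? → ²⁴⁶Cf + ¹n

Cm-243

Conserve mass number: 4 + A = 246 + 1, so A = 243.
Conserve atomic number: 2 + Z = 98 + 0, so Z = 96.
Z = 96 is curium, so the species is ²⁴³Cm.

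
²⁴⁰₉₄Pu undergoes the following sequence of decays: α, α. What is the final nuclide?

Start: (A, Z) = (240, 94).
After α: (236, 92).
After α: (232, 90).
Z = 90 is thorium.

Th-232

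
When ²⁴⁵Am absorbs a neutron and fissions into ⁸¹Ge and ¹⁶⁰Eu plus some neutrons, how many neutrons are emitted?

Conserve mass number: 246 = 81 + 160 + k, so k = 246 − 241 = 5.
Check atomic number: 95 = 32 + 63 + 0 = 95. ✓

5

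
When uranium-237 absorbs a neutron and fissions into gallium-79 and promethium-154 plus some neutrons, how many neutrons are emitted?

5

Conserve mass number: 238 = 79 + 154 + k, so k = 238 − 233 = 5.
Check atomic number: 92 = 31 + 61 + 0 = 92. ✓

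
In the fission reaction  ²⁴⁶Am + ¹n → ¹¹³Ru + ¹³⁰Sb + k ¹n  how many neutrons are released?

4

Conserve mass number: 247 = 113 + 130 + k, so k = 247 − 243 = 4.
Check atomic number: 95 = 44 + 51 + 0 = 95. ✓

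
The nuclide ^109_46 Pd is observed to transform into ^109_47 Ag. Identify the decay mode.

beta-minus decay

ΔA = 109 − 109 = 0; ΔZ = 47 − 46 = +1.
A is unchanged and Z rises by 1 — a neutron has become a proton (β⁻ decay).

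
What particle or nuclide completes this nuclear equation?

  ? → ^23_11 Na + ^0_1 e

Mg-23

Conserve mass number: A = 23 + 0, so A = 23.
Conserve atomic number: Z = 11 + 1, so Z = 12.
Z = 12 is magnesium, so the species is ^23_12 Mg.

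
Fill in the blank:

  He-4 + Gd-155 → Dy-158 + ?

Conserve mass number: 4 + 155 = 158 + A, so A = 1.
Conserve atomic number: 2 + 64 = 66 + Z, so Z = 0.
A = 1 and Z = 0 is n — a neutron.

neutron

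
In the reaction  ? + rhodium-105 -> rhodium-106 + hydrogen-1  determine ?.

Conserve mass number: A + 105 = 106 + 1, so A = 2.
Conserve atomic number: Z + 45 = 45 + 1, so Z = 1.
A = 2 and Z = 1 is hydrogen-2 — a deuteron.

deuteron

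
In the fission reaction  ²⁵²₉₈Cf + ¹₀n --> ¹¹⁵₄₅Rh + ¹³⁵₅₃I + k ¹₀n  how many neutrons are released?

Conserve mass number: 253 = 115 + 135 + k, so k = 253 − 250 = 3.
Check atomic number: 98 = 45 + 53 + 0 = 98. ✓

3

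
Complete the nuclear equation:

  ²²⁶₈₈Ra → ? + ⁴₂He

Rn-222

Conserve mass number: 226 = A + 4, so A = 222.
Conserve atomic number: 88 = Z + 2, so Z = 86.
Z = 86 is radon, so the species is ²²²₈₆Rn.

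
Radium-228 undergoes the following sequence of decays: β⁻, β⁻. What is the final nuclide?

Th-228

Start: (A, Z) = (228, 88).
After β⁻: (228, 89).
After β⁻: (228, 90).
Z = 90 is thorium.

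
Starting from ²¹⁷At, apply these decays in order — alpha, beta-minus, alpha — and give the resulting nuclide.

Start: (A, Z) = (217, 85).
After α: (213, 83).
After β⁻: (213, 84).
After α: (209, 82).
Z = 82 is lead.

Pb-209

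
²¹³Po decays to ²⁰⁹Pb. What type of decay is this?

ΔA = 209 − 213 = -4; ΔZ = 82 − 84 = -2.
A drops by 4 and Z drops by 2 — the signature of alpha emission.

alpha decay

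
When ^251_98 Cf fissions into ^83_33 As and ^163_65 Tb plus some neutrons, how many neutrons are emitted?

Conserve mass number: 251 = 83 + 163 + k, so k = 251 − 246 = 5.
Check atomic number: 98 = 33 + 65 + 0 = 98. ✓

5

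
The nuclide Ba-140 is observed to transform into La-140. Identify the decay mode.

ΔA = 140 − 140 = 0; ΔZ = 57 − 56 = +1.
A is unchanged and Z rises by 1 — a neutron has become a proton (β⁻ decay).

beta-minus decay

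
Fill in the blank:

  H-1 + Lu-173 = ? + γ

Hf-174

Conserve mass number: 1 + 173 = A + 0, so A = 174.
Conserve atomic number: 1 + 71 = Z + 0, so Z = 72.
Z = 72 is hafnium, so the species is Hf-174.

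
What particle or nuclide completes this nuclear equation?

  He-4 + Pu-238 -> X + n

Conserve mass number: 4 + 238 = A + 1, so A = 241.
Conserve atomic number: 2 + 94 = Z + 0, so Z = 96.
Z = 96 is curium, so the species is Cm-241.

Cm-241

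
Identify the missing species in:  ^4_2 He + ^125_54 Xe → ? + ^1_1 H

Conserve mass number: 4 + 125 = A + 1, so A = 128.
Conserve atomic number: 2 + 54 = Z + 1, so Z = 55.
Z = 55 is caesium, so the species is ^128_55 Cs.

Cs-128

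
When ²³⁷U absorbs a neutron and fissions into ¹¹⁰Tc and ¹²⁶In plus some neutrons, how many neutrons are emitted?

Conserve mass number: 238 = 110 + 126 + k, so k = 238 − 236 = 2.
Check atomic number: 92 = 43 + 49 + 0 = 92. ✓

2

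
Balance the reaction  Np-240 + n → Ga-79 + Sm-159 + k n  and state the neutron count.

Conserve mass number: 241 = 79 + 159 + k, so k = 241 − 238 = 3.
Check atomic number: 93 = 31 + 62 + 0 = 93. ✓

3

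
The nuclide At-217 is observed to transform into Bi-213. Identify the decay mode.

ΔA = 213 − 217 = -4; ΔZ = 83 − 85 = -2.
A drops by 4 and Z drops by 2 — the signature of alpha emission.

alpha decay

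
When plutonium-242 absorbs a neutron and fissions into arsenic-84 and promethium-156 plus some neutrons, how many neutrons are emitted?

Conserve mass number: 243 = 84 + 156 + k, so k = 243 − 240 = 3.
Check atomic number: 94 = 33 + 61 + 0 = 94. ✓

3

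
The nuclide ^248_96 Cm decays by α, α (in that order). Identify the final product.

Start: (A, Z) = (248, 96).
After α: (244, 94).
After α: (240, 92).
Z = 92 is uranium.

U-240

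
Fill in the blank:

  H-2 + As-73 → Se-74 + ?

Conserve mass number: 2 + 73 = 74 + A, so A = 1.
Conserve atomic number: 1 + 33 = 34 + Z, so Z = 0.
A = 1 and Z = 0 is n — a neutron.

neutron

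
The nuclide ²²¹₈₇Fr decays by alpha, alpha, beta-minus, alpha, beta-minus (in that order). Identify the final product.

Start: (A, Z) = (221, 87).
After α: (217, 85).
After α: (213, 83).
After β⁻: (213, 84).
After α: (209, 82).
After β⁻: (209, 83).
Z = 83 is bismuth.

Bi-209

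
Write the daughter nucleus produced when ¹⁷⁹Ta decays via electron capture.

Hf-179

Electron capture: mass number changes by +0, atomic number by -1.
A: 179 = 179; Z: 73 − 1 = 72.
Z = 72 is hafnium, so the daughter is ¹⁷⁹Hf.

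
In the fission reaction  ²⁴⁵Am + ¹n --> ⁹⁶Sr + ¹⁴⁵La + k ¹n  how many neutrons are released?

Conserve mass number: 246 = 96 + 145 + k, so k = 246 − 241 = 5.
Check atomic number: 95 = 38 + 57 + 0 = 95. ✓

5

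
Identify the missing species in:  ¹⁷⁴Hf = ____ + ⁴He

Conserve mass number: 174 = A + 4, so A = 170.
Conserve atomic number: 72 = Z + 2, so Z = 70.
Z = 70 is ytterbium, so the species is ¹⁷⁰Yb.

Yb-170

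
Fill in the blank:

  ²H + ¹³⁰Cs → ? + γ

Conserve mass number: 2 + 130 = A + 0, so A = 132.
Conserve atomic number: 1 + 55 = Z + 0, so Z = 56.
Z = 56 is barium, so the species is ¹³²Ba.

Ba-132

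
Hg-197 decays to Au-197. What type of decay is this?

beta-plus decay or electron capture

ΔA = 197 − 197 = 0; ΔZ = 79 − 80 = -1.
A is unchanged and Z drops by 1 — a proton has become a neutron (β⁺ emission or electron capture).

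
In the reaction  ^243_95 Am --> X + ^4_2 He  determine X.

Conserve mass number: 243 = A + 4, so A = 239.
Conserve atomic number: 95 = Z + 2, so Z = 93.
Z = 93 is neptunium, so the species is ^239_93 Np.

Np-239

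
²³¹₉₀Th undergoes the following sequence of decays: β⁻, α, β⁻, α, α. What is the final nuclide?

Start: (A, Z) = (231, 90).
After β⁻: (231, 91).
After α: (227, 89).
After β⁻: (227, 90).
After α: (223, 88).
After α: (219, 86).
Z = 86 is radon.

Rn-219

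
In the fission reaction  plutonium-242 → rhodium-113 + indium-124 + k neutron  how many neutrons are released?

5

Conserve mass number: 242 = 113 + 124 + k, so k = 242 − 237 = 5.
Check atomic number: 94 = 45 + 49 + 0 = 94. ✓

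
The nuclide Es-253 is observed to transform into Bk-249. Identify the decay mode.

alpha decay

ΔA = 249 − 253 = -4; ΔZ = 97 − 99 = -2.
A drops by 4 and Z drops by 2 — the signature of alpha emission.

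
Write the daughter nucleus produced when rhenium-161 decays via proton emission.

W-160

Proton emission: mass number changes by -1, atomic number by -1.
A: 161 − 1 = 160; Z: 75 − 1 = 74.
Z = 74 is tungsten, so the daughter is tungsten-160.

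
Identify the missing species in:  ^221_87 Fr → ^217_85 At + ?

alpha particle

Conserve mass number: 221 = 217 + A, so A = 4.
Conserve atomic number: 87 = 85 + Z, so Z = 2.
A = 4 and Z = 2 is ^4_2 He — an alpha particle.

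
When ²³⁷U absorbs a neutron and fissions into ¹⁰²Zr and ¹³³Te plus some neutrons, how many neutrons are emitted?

3

Conserve mass number: 238 = 102 + 133 + k, so k = 238 − 235 = 3.
Check atomic number: 92 = 40 + 52 + 0 = 92. ✓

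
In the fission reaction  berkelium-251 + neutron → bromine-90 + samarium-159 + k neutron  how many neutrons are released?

3

Conserve mass number: 252 = 90 + 159 + k, so k = 252 − 249 = 3.
Check atomic number: 97 = 35 + 62 + 0 = 97. ✓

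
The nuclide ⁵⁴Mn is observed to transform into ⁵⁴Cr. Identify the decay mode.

beta-plus decay or electron capture

ΔA = 54 − 54 = 0; ΔZ = 24 − 25 = -1.
A is unchanged and Z drops by 1 — a proton has become a neutron (β⁺ emission or electron capture).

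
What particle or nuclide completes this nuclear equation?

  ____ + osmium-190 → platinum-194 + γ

Conserve mass number: A + 190 = 194 + 0, so A = 4.
Conserve atomic number: Z + 76 = 78 + 0, so Z = 2.
A = 4 and Z = 2 is helium-4 — an alpha particle.

alpha particle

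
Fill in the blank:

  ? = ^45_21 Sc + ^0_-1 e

Ca-45

Conserve mass number: A = 45 + 0, so A = 45.
Conserve atomic number: Z = 21 − 1, so Z = 20.
Z = 20 is calcium, so the species is ^45_20 Ca.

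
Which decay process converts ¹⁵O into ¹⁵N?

beta-plus decay or electron capture

ΔA = 15 − 15 = 0; ΔZ = 7 − 8 = -1.
A is unchanged and Z drops by 1 — a proton has become a neutron (β⁺ emission or electron capture).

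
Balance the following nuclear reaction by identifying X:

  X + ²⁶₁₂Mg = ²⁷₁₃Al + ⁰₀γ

Conserve mass number: A + 26 = 27 + 0, so A = 1.
Conserve atomic number: Z + 12 = 13 + 0, so Z = 1.
A = 1 and Z = 1 is ¹₁H — a proton.

proton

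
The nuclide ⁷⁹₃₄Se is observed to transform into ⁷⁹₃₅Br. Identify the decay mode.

beta-minus decay

ΔA = 79 − 79 = 0; ΔZ = 35 − 34 = +1.
A is unchanged and Z rises by 1 — a neutron has become a proton (β⁻ decay).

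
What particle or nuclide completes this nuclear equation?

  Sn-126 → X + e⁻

Conserve mass number: 126 = A + 0, so A = 126.
Conserve atomic number: 50 = Z − 1, so Z = 51.
Z = 51 is antimony, so the species is Sb-126.

Sb-126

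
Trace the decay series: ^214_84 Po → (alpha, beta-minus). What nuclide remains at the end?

Start: (A, Z) = (214, 84).
After α: (210, 82).
After β⁻: (210, 83).
Z = 83 is bismuth.

Bi-210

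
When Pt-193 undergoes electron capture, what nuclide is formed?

Ir-193

Electron capture: mass number changes by +0, atomic number by -1.
A: 193 = 193; Z: 78 − 1 = 77.
Z = 77 is iridium, so the daughter is Ir-193.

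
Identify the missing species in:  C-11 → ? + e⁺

B-11

Conserve mass number: 11 = A + 0, so A = 11.
Conserve atomic number: 6 = Z + 1, so Z = 5.
Z = 5 is boron, so the species is B-11.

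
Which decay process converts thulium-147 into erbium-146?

proton emission

ΔA = 146 − 147 = -1; ΔZ = 68 − 69 = -1.
A drops by 1 and Z drops by 1 — a proton was emitted.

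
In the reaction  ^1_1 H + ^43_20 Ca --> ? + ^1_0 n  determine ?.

Sc-43

Conserve mass number: 1 + 43 = A + 1, so A = 43.
Conserve atomic number: 1 + 20 = Z + 0, so Z = 21.
Z = 21 is scandium, so the species is ^43_21 Sc.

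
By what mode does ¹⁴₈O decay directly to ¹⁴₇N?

beta-plus decay or electron capture

ΔA = 14 − 14 = 0; ΔZ = 7 − 8 = -1.
A is unchanged and Z drops by 1 — a proton has become a neutron (β⁺ emission or electron capture).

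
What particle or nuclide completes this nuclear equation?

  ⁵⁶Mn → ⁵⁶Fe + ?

Conserve mass number: 56 = 56 + A, so A = 0.
Conserve atomic number: 25 = 26 + Z, so Z = -1.
A = 0 and Z = -1 is e⁻ — a beta-minus particle.

beta-minus particle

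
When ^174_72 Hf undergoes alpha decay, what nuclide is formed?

Alpha decay: mass number changes by -4, atomic number by -2.
A: 174 − 4 = 170; Z: 72 − 2 = 70.
Z = 70 is ytterbium, so the daughter is ^170_70 Yb.

Yb-170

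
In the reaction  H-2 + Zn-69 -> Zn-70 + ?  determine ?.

Conserve mass number: 2 + 69 = 70 + A, so A = 1.
Conserve atomic number: 1 + 30 = 30 + Z, so Z = 1.
A = 1 and Z = 1 is H-1 — a proton.

proton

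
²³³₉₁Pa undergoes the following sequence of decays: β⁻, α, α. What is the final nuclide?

Start: (A, Z) = (233, 91).
After β⁻: (233, 92).
After α: (229, 90).
After α: (225, 88).
Z = 88 is radium.

Ra-225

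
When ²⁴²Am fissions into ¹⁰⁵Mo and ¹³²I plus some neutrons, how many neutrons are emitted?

5

Conserve mass number: 242 = 105 + 132 + k, so k = 242 − 237 = 5.
Check atomic number: 95 = 42 + 53 + 0 = 95. ✓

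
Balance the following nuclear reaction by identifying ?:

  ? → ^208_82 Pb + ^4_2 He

Conserve mass number: A = 208 + 4, so A = 212.
Conserve atomic number: Z = 82 + 2, so Z = 84.
Z = 84 is polonium, so the species is ^212_84 Po.

Po-212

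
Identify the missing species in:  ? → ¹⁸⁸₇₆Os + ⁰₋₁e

Re-188

Conserve mass number: A = 188 + 0, so A = 188.
Conserve atomic number: Z = 76 − 1, so Z = 75.
Z = 75 is rhenium, so the species is ¹⁸⁸₇₅Re.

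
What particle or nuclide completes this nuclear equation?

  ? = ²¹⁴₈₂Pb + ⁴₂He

Conserve mass number: A = 214 + 4, so A = 218.
Conserve atomic number: Z = 82 + 2, so Z = 84.
Z = 84 is polonium, so the species is ²¹⁸₈₄Po.

Po-218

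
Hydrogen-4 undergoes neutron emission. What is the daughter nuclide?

H-3

Neutron emission: mass number changes by -1, atomic number by +0.
A: 4 − 1 = 3; Z: 1 = 1.
Z = 1 is hydrogen, so the daughter is hydrogen-3.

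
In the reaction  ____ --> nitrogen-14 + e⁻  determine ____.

C-14

Conserve mass number: A = 14 + 0, so A = 14.
Conserve atomic number: Z = 7 − 1, so Z = 6.
Z = 6 is carbon, so the species is carbon-14.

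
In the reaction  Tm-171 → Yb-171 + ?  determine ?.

beta-minus particle

Conserve mass number: 171 = 171 + A, so A = 0.
Conserve atomic number: 69 = 70 + Z, so Z = -1.
A = 0 and Z = -1 is e⁻ — a beta-minus particle.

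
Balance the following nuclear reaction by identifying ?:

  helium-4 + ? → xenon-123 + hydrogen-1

I-120

Conserve mass number: 4 + A = 123 + 1, so A = 120.
Conserve atomic number: 2 + Z = 54 + 1, so Z = 53.
Z = 53 is iodine, so the species is iodine-120.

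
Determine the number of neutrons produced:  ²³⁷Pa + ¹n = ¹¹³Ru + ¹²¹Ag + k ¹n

Conserve mass number: 238 = 113 + 121 + k, so k = 238 − 234 = 4.
Check atomic number: 91 = 44 + 47 + 0 = 91. ✓

4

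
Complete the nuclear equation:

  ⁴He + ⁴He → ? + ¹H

Li-7

Conserve mass number: 4 + 4 = A + 1, so A = 7.
Conserve atomic number: 2 + 2 = Z + 1, so Z = 3.
Z = 3 is lithium, so the species is ⁷Li.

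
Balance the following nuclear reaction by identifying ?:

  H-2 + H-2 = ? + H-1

Conserve mass number: 2 + 2 = A + 1, so A = 3.
Conserve atomic number: 1 + 1 = Z + 1, so Z = 1.
A = 3 and Z = 1 is H-3 — a triton.

H-3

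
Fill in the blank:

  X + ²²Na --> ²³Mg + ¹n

Conserve mass number: A + 22 = 23 + 1, so A = 2.
Conserve atomic number: Z + 11 = 12 + 0, so Z = 1.
A = 2 and Z = 1 is ²H — a deuteron.

deuteron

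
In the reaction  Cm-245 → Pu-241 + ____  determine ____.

Conserve mass number: 245 = 241 + A, so A = 4.
Conserve atomic number: 96 = 94 + Z, so Z = 2.
A = 4 and Z = 2 is He-4 — an alpha particle.

alpha particle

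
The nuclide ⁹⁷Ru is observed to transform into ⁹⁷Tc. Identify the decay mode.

ΔA = 97 − 97 = 0; ΔZ = 43 − 44 = -1.
A is unchanged and Z drops by 1 — a proton has become a neutron (β⁺ emission or electron capture).

beta-plus decay or electron capture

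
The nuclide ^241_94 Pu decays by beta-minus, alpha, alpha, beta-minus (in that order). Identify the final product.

Start: (A, Z) = (241, 94).
After β⁻: (241, 95).
After α: (237, 93).
After α: (233, 91).
After β⁻: (233, 92).
Z = 92 is uranium.

U-233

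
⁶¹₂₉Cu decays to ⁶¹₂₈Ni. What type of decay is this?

beta-plus decay or electron capture

ΔA = 61 − 61 = 0; ΔZ = 28 − 29 = -1.
A is unchanged and Z drops by 1 — a proton has become a neutron (β⁺ emission or electron capture).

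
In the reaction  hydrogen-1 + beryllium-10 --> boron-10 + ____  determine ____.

neutron

Conserve mass number: 1 + 10 = 10 + A, so A = 1.
Conserve atomic number: 1 + 4 = 5 + Z, so Z = 0.
A = 1 and Z = 0 is neutron — a neutron.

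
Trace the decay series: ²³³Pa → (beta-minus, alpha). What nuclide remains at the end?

Th-229

Start: (A, Z) = (233, 91).
After β⁻: (233, 92).
After α: (229, 90).
Z = 90 is thorium.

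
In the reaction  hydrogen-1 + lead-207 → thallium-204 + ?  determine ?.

alpha particle

Conserve mass number: 1 + 207 = 204 + A, so A = 4.
Conserve atomic number: 1 + 82 = 81 + Z, so Z = 2.
A = 4 and Z = 2 is helium-4 — an alpha particle.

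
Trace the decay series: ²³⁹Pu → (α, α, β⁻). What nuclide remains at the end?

Start: (A, Z) = (239, 94).
After α: (235, 92).
After α: (231, 90).
After β⁻: (231, 91).
Z = 91 is protactinium.

Pa-231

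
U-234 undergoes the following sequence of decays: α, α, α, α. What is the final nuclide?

Po-218

Start: (A, Z) = (234, 92).
After α: (230, 90).
After α: (226, 88).
After α: (222, 86).
After α: (218, 84).
Z = 84 is polonium.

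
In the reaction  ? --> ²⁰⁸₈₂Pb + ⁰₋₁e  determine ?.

Conserve mass number: A = 208 + 0, so A = 208.
Conserve atomic number: Z = 82 − 1, so Z = 81.
Z = 81 is thallium, so the species is ²⁰⁸₈₁Tl.

Tl-208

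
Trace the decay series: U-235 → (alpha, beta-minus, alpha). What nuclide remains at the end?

Start: (A, Z) = (235, 92).
After α: (231, 90).
After β⁻: (231, 91).
After α: (227, 89).
Z = 89 is actinium.

Ac-227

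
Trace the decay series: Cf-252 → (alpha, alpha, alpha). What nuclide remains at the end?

Start: (A, Z) = (252, 98).
After α: (248, 96).
After α: (244, 94).
After α: (240, 92).
Z = 92 is uranium.

U-240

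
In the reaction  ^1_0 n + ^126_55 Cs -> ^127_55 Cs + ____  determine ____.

gamma ray

Conserve mass number: 1 + 126 = 127 + A, so A = 0.
Conserve atomic number: 0 + 55 = 55 + Z, so Z = 0.
A = 0 and Z = 0 is ^0_0 γ — a gamma ray.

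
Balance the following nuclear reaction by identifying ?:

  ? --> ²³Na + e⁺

Mg-23

Conserve mass number: A = 23 + 0, so A = 23.
Conserve atomic number: Z = 11 + 1, so Z = 12.
Z = 12 is magnesium, so the species is ²³Mg.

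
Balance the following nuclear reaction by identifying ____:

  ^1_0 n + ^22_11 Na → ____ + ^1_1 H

Ne-22

Conserve mass number: 1 + 22 = A + 1, so A = 22.
Conserve atomic number: 0 + 11 = Z + 1, so Z = 10.
Z = 10 is neon, so the species is ^22_10 Ne.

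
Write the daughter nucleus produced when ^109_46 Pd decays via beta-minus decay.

Beta-minus decay: mass number changes by +0, atomic number by +1.
A: 109 = 109; Z: 46 + 1 = 47.
Z = 47 is silver, so the daughter is ^109_47 Ag.

Ag-109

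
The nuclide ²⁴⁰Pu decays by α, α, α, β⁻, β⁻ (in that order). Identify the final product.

Th-228

Start: (A, Z) = (240, 94).
After α: (236, 92).
After α: (232, 90).
After α: (228, 88).
After β⁻: (228, 89).
After β⁻: (228, 90).
Z = 90 is thorium.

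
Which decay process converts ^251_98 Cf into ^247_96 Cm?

alpha decay

ΔA = 247 − 251 = -4; ΔZ = 96 − 98 = -2.
A drops by 4 and Z drops by 2 — the signature of alpha emission.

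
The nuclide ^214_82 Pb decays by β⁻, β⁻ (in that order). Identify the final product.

Start: (A, Z) = (214, 82).
After β⁻: (214, 83).
After β⁻: (214, 84).
Z = 84 is polonium.

Po-214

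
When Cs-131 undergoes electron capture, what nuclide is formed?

Electron capture: mass number changes by +0, atomic number by -1.
A: 131 = 131; Z: 55 − 1 = 54.
Z = 54 is xenon, so the daughter is Xe-131.

Xe-131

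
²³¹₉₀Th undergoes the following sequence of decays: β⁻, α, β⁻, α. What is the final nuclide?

Start: (A, Z) = (231, 90).
After β⁻: (231, 91).
After α: (227, 89).
After β⁻: (227, 90).
After α: (223, 88).
Z = 88 is radium.

Ra-223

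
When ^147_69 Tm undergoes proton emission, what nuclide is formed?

Er-146

Proton emission: mass number changes by -1, atomic number by -1.
A: 147 − 1 = 146; Z: 69 − 1 = 68.
Z = 68 is erbium, so the daughter is ^146_68 Er.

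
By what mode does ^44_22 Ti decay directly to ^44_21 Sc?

ΔA = 44 − 44 = 0; ΔZ = 21 − 22 = -1.
A is unchanged and Z drops by 1 — a proton has become a neutron (β⁺ emission or electron capture).

beta-plus decay or electron capture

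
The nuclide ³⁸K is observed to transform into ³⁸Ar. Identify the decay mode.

beta-plus decay or electron capture

ΔA = 38 − 38 = 0; ΔZ = 18 − 19 = -1.
A is unchanged and Z drops by 1 — a proton has become a neutron (β⁺ emission or electron capture).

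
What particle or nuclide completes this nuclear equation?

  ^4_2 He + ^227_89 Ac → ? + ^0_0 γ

Conserve mass number: 4 + 227 = A + 0, so A = 231.
Conserve atomic number: 2 + 89 = Z + 0, so Z = 91.
Z = 91 is protactinium, so the species is ^231_91 Pa.

Pa-231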